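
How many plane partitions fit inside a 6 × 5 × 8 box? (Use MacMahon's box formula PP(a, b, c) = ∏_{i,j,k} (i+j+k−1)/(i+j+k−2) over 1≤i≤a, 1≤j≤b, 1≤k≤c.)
PP(6, 5, 8) = 7997986868872

Evaluate the triple product over i = 1..6, j = 1..5, k = 1..8. The factors are (2/1) · (3/2) · (4/3) · (5/4) · (6/5) · (7/6) · (8/7) · (9/8) · … (240 factors total). The numerators and denominators telescope so the product is an integer; carrying out the multiplication exactly gives PP(6, 5, 8) = 7997986868872.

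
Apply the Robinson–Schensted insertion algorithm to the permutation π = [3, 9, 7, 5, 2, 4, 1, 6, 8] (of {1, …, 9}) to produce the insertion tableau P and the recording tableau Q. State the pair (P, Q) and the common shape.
P = [1, 4, 6, 8] / [2, 5] / [3] / [7] / [9];  Q = [1, 2, 8, 9] / [3, 6] / [4] / [5] / [7];  common shape = (4, 2, 1, 1, 1)

Row-insert the values π_1, π_2, … into P one at a time, bumping the leftmost entry strictly greater than the inserted value down to the next row. The recording tableau Q records, in position (i, j), the step at which that cell was added to P.
  Insert 3 (step 1): P = [3];  Q = [1]
  Insert 9 (step 2): P = [3, 9];  Q = [1, 2]
  Insert 7 (step 3): P = [3, 7] / [9];  Q = [1, 2] / [3]
  Insert 5 (step 4): P = [3, 5] / [7] / [9];  Q = [1, 2] / [3] / [4]
  Insert 2 (step 5): P = [2, 5] / [3] / [7] / [9];  Q = [1, 2] / [3] / [4] / [5]
  Insert 4 (step 6): P = [2, 4] / [3, 5] / [7] / [9];  Q = [1, 2] / [3, 6] / [4] / [5]
  Insert 1 (step 7): P = [1, 4] / [2, 5] / [3] / [7] / [9];  Q = [1, 2] / [3, 6] / [4] / [5] / [7]
  Insert 6 (step 8): P = [1, 4, 6] / [2, 5] / [3] / [7] / [9];  Q = [1, 2, 8] / [3, 6] / [4] / [5] / [7]
  Insert 8 (step 9): P = [1, 4, 6, 8] / [2, 5] / [3] / [7] / [9];  Q = [1, 2, 8, 9] / [3, 6] / [4] / [5] / [7]
Final shape: (4, 2, 1, 1, 1).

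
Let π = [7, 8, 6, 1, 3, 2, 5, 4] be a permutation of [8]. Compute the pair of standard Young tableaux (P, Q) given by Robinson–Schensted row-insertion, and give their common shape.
P = [1, 2, 4] / [3, 5] / [6, 8] / [7];  Q = [1, 2, 7] / [3, 5] / [4, 8] / [6];  common shape = (3, 2, 2, 1)

Row-insert the values π_1, π_2, … into P one at a time, bumping the leftmost entry strictly greater than the inserted value down to the next row. The recording tableau Q records, in position (i, j), the step at which that cell was added to P.
  Insert 7 (step 1): P = [7];  Q = [1]
  Insert 8 (step 2): P = [7, 8];  Q = [1, 2]
  Insert 6 (step 3): P = [6, 8] / [7];  Q = [1, 2] / [3]
  Insert 1 (step 4): P = [1, 8] / [6] / [7];  Q = [1, 2] / [3] / [4]
  Insert 3 (step 5): P = [1, 3] / [6, 8] / [7];  Q = [1, 2] / [3, 5] / [4]
  Insert 2 (step 6): P = [1, 2] / [3, 8] / [6] / [7];  Q = [1, 2] / [3, 5] / [4] / [6]
  Insert 5 (step 7): P = [1, 2, 5] / [3, 8] / [6] / [7];  Q = [1, 2, 7] / [3, 5] / [4] / [6]
  Insert 4 (step 8): P = [1, 2, 4] / [3, 5] / [6, 8] / [7];  Q = [1, 2, 7] / [3, 5] / [4, 8] / [6]
Final shape: (3, 2, 2, 1).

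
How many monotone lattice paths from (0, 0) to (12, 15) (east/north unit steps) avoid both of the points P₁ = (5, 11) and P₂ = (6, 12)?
Number of paths = 15116868

Inclusion–exclusion. Total paths: C(27, 12) = 17383860. Through P₁: C(16, 5)·C(11, 7) = 1441440. Through P₂: C(18, 6)·C(9, 6) = 1559376. Since P₁ is strictly southwest of P₂, a monotone path through both must visit P₁ then P₂; paths through both = C(16, 5)·C(2, 1)·C(9, 6) = 733824. Avoid both = 17383860 − 1441440 − 1559376 + 733824 = 15116868.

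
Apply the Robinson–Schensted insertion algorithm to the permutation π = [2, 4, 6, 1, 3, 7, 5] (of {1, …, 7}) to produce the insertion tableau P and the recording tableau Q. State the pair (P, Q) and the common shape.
P = [1, 3, 5, 7] / [2, 4, 6];  Q = [1, 2, 3, 6] / [4, 5, 7];  common shape = (4, 3)

Row-insert the values π_1, π_2, … into P one at a time, bumping the leftmost entry strictly greater than the inserted value down to the next row. The recording tableau Q records, in position (i, j), the step at which that cell was added to P.
  Insert 2 (step 1): P = [2];  Q = [1]
  Insert 4 (step 2): P = [2, 4];  Q = [1, 2]
  Insert 6 (step 3): P = [2, 4, 6];  Q = [1, 2, 3]
  Insert 1 (step 4): P = [1, 4, 6] / [2];  Q = [1, 2, 3] / [4]
  Insert 3 (step 5): P = [1, 3, 6] / [2, 4];  Q = [1, 2, 3] / [4, 5]
  Insert 7 (step 6): P = [1, 3, 6, 7] / [2, 4];  Q = [1, 2, 3, 6] / [4, 5]
  Insert 5 (step 7): P = [1, 3, 5, 7] / [2, 4, 6];  Q = [1, 2, 3, 6] / [4, 5, 7]
Final shape: (4, 3).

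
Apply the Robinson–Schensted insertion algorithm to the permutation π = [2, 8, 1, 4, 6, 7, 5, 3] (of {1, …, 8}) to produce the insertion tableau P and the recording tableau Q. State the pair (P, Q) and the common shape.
P = [1, 3, 5, 7] / [2, 4] / [6] / [8];  Q = [1, 2, 5, 6] / [3, 4] / [7] / [8];  common shape = (4, 2, 1, 1)

Row-insert the values π_1, π_2, … into P one at a time, bumping the leftmost entry strictly greater than the inserted value down to the next row. The recording tableau Q records, in position (i, j), the step at which that cell was added to P.
  Insert 2 (step 1): P = [2];  Q = [1]
  Insert 8 (step 2): P = [2, 8];  Q = [1, 2]
  Insert 1 (step 3): P = [1, 8] / [2];  Q = [1, 2] / [3]
  Insert 4 (step 4): P = [1, 4] / [2, 8];  Q = [1, 2] / [3, 4]
  Insert 6 (step 5): P = [1, 4, 6] / [2, 8];  Q = [1, 2, 5] / [3, 4]
  Insert 7 (step 6): P = [1, 4, 6, 7] / [2, 8];  Q = [1, 2, 5, 6] / [3, 4]
  Insert 5 (step 7): P = [1, 4, 5, 7] / [2, 6] / [8];  Q = [1, 2, 5, 6] / [3, 4] / [7]
  Insert 3 (step 8): P = [1, 3, 5, 7] / [2, 4] / [6] / [8];  Q = [1, 2, 5, 6] / [3, 4] / [7] / [8]
Final shape: (4, 2, 1, 1).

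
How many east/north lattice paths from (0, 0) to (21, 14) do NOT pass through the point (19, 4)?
Number of paths = 2319374970

Total paths from (0, 0) to (21, 14): C(35, 21) = 2319959400. Paths through (19, 4): (paths (0, 0) → (19, 4)) × (paths (19, 4) → (21, 14)) = C(23, 19) · C(12, 2) = 8855 · 66 = 584430. Avoidance count = 2319959400 − 584430 = 2319374970.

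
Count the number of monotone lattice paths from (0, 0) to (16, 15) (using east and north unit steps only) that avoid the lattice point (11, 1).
Number of paths = 300400659

Total paths from (0, 0) to (16, 15): C(31, 16) = 300540195. Paths through (11, 1): (paths (0, 0) → (11, 1)) × (paths (11, 1) → (16, 15)) = C(12, 11) · C(19, 5) = 12 · 11628 = 139536. Avoidance count = 300540195 − 139536 = 300400659.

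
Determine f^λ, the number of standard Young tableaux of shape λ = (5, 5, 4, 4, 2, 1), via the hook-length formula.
# SYT of shape (5, 5, 4, 4, 2, 1) = 279351072

Hook-length formula: f^λ = n! / Π hook(c), product over all cells c of the Young diagram. For λ = (5, 5, 4, 4, 2, 1), n = 21 boxes. Hook lengths by row (left-to-right, top-to-bottom): [10, 8, 6, 5, 2]; [9, 7, 5, 4, 1]; [7, 5, 3, 2]; [6, 4, 2, 1]; [3, 1]; [1]. Product of hooks = 182891520000. So f^λ = 21! / 182891520000 = 51090942171709440000 / 182891520000 = 279351072.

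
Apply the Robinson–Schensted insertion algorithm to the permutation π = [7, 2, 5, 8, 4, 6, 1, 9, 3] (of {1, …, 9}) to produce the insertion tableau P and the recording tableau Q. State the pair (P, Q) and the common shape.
P = [1, 3, 6, 9] / [2, 4] / [5, 8] / [7];  Q = [1, 3, 4, 8] / [2, 6] / [5, 9] / [7];  common shape = (4, 2, 2, 1)

Row-insert the values π_1, π_2, … into P one at a time, bumping the leftmost entry strictly greater than the inserted value down to the next row. The recording tableau Q records, in position (i, j), the step at which that cell was added to P.
  Insert 7 (step 1): P = [7];  Q = [1]
  Insert 2 (step 2): P = [2] / [7];  Q = [1] / [2]
  Insert 5 (step 3): P = [2, 5] / [7];  Q = [1, 3] / [2]
  Insert 8 (step 4): P = [2, 5, 8] / [7];  Q = [1, 3, 4] / [2]
  Insert 4 (step 5): P = [2, 4, 8] / [5] / [7];  Q = [1, 3, 4] / [2] / [5]
  Insert 6 (step 6): P = [2, 4, 6] / [5, 8] / [7];  Q = [1, 3, 4] / [2, 6] / [5]
  Insert 1 (step 7): P = [1, 4, 6] / [2, 8] / [5] / [7];  Q = [1, 3, 4] / [2, 6] / [5] / [7]
  Insert 9 (step 8): P = [1, 4, 6, 9] / [2, 8] / [5] / [7];  Q = [1, 3, 4, 8] / [2, 6] / [5] / [7]
  Insert 3 (step 9): P = [1, 3, 6, 9] / [2, 4] / [5, 8] / [7];  Q = [1, 3, 4, 8] / [2, 6] / [5, 9] / [7]
Final shape: (4, 2, 2, 1).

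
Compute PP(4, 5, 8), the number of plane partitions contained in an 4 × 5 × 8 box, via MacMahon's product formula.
PP(4, 5, 8) = 4789851066

Evaluate the triple product over i = 1..4, j = 1..5, k = 1..8. The factors are (2/1) · (3/2) · (4/3) · (5/4) · (6/5) · (7/6) · (8/7) · (9/8) · … (160 factors total). The numerators and denominators telescope so the product is an integer; carrying out the multiplication exactly gives PP(4, 5, 8) = 4789851066.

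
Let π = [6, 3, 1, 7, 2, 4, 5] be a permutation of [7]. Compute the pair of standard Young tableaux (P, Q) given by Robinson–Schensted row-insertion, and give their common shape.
P = [1, 2, 4, 5] / [3, 7] / [6];  Q = [1, 4, 6, 7] / [2, 5] / [3];  common shape = (4, 2, 1)

Row-insert the values π_1, π_2, … into P one at a time, bumping the leftmost entry strictly greater than the inserted value down to the next row. The recording tableau Q records, in position (i, j), the step at which that cell was added to P.
  Insert 6 (step 1): P = [6];  Q = [1]
  Insert 3 (step 2): P = [3] / [6];  Q = [1] / [2]
  Insert 1 (step 3): P = [1] / [3] / [6];  Q = [1] / [2] / [3]
  Insert 7 (step 4): P = [1, 7] / [3] / [6];  Q = [1, 4] / [2] / [3]
  Insert 2 (step 5): P = [1, 2] / [3, 7] / [6];  Q = [1, 4] / [2, 5] / [3]
  Insert 4 (step 6): P = [1, 2, 4] / [3, 7] / [6];  Q = [1, 4, 6] / [2, 5] / [3]
  Insert 5 (step 7): P = [1, 2, 4, 5] / [3, 7] / [6];  Q = [1, 4, 6, 7] / [2, 5] / [3]
Final shape: (4, 2, 1).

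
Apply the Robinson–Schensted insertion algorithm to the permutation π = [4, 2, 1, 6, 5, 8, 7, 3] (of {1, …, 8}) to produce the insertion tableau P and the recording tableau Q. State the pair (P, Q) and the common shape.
P = [1, 3, 7] / [2, 5, 8] / [4, 6];  Q = [1, 4, 6] / [2, 5, 7] / [3, 8];  common shape = (3, 3, 2)

Row-insert the values π_1, π_2, … into P one at a time, bumping the leftmost entry strictly greater than the inserted value down to the next row. The recording tableau Q records, in position (i, j), the step at which that cell was added to P.
  Insert 4 (step 1): P = [4];  Q = [1]
  Insert 2 (step 2): P = [2] / [4];  Q = [1] / [2]
  Insert 1 (step 3): P = [1] / [2] / [4];  Q = [1] / [2] / [3]
  Insert 6 (step 4): P = [1, 6] / [2] / [4];  Q = [1, 4] / [2] / [3]
  Insert 5 (step 5): P = [1, 5] / [2, 6] / [4];  Q = [1, 4] / [2, 5] / [3]
  Insert 8 (step 6): P = [1, 5, 8] / [2, 6] / [4];  Q = [1, 4, 6] / [2, 5] / [3]
  Insert 7 (step 7): P = [1, 5, 7] / [2, 6, 8] / [4];  Q = [1, 4, 6] / [2, 5, 7] / [3]
  Insert 3 (step 8): P = [1, 3, 7] / [2, 5, 8] / [4, 6];  Q = [1, 4, 6] / [2, 5, 7] / [3, 8]
Final shape: (3, 3, 2).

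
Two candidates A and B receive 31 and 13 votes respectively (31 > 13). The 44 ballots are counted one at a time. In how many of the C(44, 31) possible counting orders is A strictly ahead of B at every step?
Strict-lead orderings = 21238169904

Total orderings of the 44 votes with 31 for A: C(44, 31) = 51915526432. By the Bertrand ballot formula (Cycle Lemma / reflection principle), the number of orderings in which A is strictly ahead of B throughout is (p − q)/(p + q) · C(p + q, p) = (31 − 13)/(31 + 13) · 51915526432 = 21238169904.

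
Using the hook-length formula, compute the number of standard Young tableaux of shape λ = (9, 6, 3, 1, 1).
# SYT of shape (9, 6, 3, 1, 1) = 50935808

Hook-length formula: f^λ = n! / Π hook(c), product over all cells c of the Young diagram. For λ = (9, 6, 3, 1, 1), n = 20 boxes. Hook lengths by row (left-to-right, top-to-bottom): [13, 10, 9, 7, 6, 5, 3, 2, 1]; [9, 6, 5, 3, 2, 1]; [5, 2, 1]; [2]; [1]. Product of hooks = 47764080000. So f^λ = 20! / 47764080000 = 2432902008176640000 / 47764080000 = 50935808.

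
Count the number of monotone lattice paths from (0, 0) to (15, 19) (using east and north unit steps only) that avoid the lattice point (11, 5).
Number of paths = 1842601440

Total paths from (0, 0) to (15, 19): C(34, 15) = 1855967520. Paths through (11, 5): (paths (0, 0) → (11, 5)) × (paths (11, 5) → (15, 19)) = C(16, 11) · C(18, 4) = 4368 · 3060 = 13366080. Avoidance count = 1855967520 − 13366080 = 1842601440.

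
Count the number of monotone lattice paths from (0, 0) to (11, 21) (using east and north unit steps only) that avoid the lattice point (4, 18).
Number of paths = 128146680

Total paths from (0, 0) to (11, 21): C(32, 11) = 129024480. Paths through (4, 18): (paths (0, 0) → (4, 18)) × (paths (4, 18) → (11, 21)) = C(22, 4) · C(10, 7) = 7315 · 120 = 877800. Avoidance count = 129024480 − 877800 = 128146680.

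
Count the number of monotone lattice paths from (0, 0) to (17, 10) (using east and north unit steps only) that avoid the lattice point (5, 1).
Number of paths = 6672705

Total paths from (0, 0) to (17, 10): C(27, 17) = 8436285. Paths through (5, 1): (paths (0, 0) → (5, 1)) × (paths (5, 1) → (17, 10)) = C(6, 5) · C(21, 12) = 6 · 293930 = 1763580. Avoidance count = 8436285 − 1763580 = 6672705.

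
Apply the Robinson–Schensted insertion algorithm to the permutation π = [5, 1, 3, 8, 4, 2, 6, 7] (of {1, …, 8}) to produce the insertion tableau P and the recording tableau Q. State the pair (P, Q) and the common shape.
P = [1, 2, 4, 6, 7] / [3, 8] / [5];  Q = [1, 3, 4, 7, 8] / [2, 5] / [6];  common shape = (5, 2, 1)

Row-insert the values π_1, π_2, … into P one at a time, bumping the leftmost entry strictly greater than the inserted value down to the next row. The recording tableau Q records, in position (i, j), the step at which that cell was added to P.
  Insert 5 (step 1): P = [5];  Q = [1]
  Insert 1 (step 2): P = [1] / [5];  Q = [1] / [2]
  Insert 3 (step 3): P = [1, 3] / [5];  Q = [1, 3] / [2]
  Insert 8 (step 4): P = [1, 3, 8] / [5];  Q = [1, 3, 4] / [2]
  Insert 4 (step 5): P = [1, 3, 4] / [5, 8];  Q = [1, 3, 4] / [2, 5]
  Insert 2 (step 6): P = [1, 2, 4] / [3, 8] / [5];  Q = [1, 3, 4] / [2, 5] / [6]
  Insert 6 (step 7): P = [1, 2, 4, 6] / [3, 8] / [5];  Q = [1, 3, 4, 7] / [2, 5] / [6]
  Insert 7 (step 8): P = [1, 2, 4, 6, 7] / [3, 8] / [5];  Q = [1, 3, 4, 7, 8] / [2, 5] / [6]
Final shape: (5, 2, 1).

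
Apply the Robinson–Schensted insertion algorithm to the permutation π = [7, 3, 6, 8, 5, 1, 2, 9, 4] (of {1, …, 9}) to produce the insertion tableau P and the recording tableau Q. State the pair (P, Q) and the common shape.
P = [1, 2, 4, 9] / [3, 5, 8] / [6] / [7];  Q = [1, 3, 4, 8] / [2, 7, 9] / [5] / [6];  common shape = (4, 3, 1, 1)

Row-insert the values π_1, π_2, … into P one at a time, bumping the leftmost entry strictly greater than the inserted value down to the next row. The recording tableau Q records, in position (i, j), the step at which that cell was added to P.
  Insert 7 (step 1): P = [7];  Q = [1]
  Insert 3 (step 2): P = [3] / [7];  Q = [1] / [2]
  Insert 6 (step 3): P = [3, 6] / [7];  Q = [1, 3] / [2]
  Insert 8 (step 4): P = [3, 6, 8] / [7];  Q = [1, 3, 4] / [2]
  Insert 5 (step 5): P = [3, 5, 8] / [6] / [7];  Q = [1, 3, 4] / [2] / [5]
  Insert 1 (step 6): P = [1, 5, 8] / [3] / [6] / [7];  Q = [1, 3, 4] / [2] / [5] / [6]
  Insert 2 (step 7): P = [1, 2, 8] / [3, 5] / [6] / [7];  Q = [1, 3, 4] / [2, 7] / [5] / [6]
  Insert 9 (step 8): P = [1, 2, 8, 9] / [3, 5] / [6] / [7];  Q = [1, 3, 4, 8] / [2, 7] / [5] / [6]
  Insert 4 (step 9): P = [1, 2, 4, 9] / [3, 5, 8] / [6] / [7];  Q = [1, 3, 4, 8] / [2, 7, 9] / [5] / [6]
Final shape: (4, 3, 1, 1).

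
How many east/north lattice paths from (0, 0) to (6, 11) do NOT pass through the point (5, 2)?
Number of paths = 12166

Total paths from (0, 0) to (6, 11): C(17, 6) = 12376. Paths through (5, 2): (paths (0, 0) → (5, 2)) × (paths (5, 2) → (6, 11)) = C(7, 5) · C(10, 1) = 21 · 10 = 210. Avoidance count = 12376 − 210 = 12166.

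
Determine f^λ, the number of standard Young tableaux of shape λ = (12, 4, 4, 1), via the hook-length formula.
# SYT of shape (12, 4, 4, 1) = 11395440

Hook-length formula: f^λ = n! / Π hook(c), product over all cells c of the Young diagram. For λ = (12, 4, 4, 1), n = 21 boxes. Hook lengths by row (left-to-right, top-to-bottom): [15, 13, 12, 11, 8, 7, 6, 5, 4, 3, 2, 1]; [6, 4, 3, 2]; [5, 3, 2, 1]; [1]. Product of hooks = 4483454976000. So f^λ = 21! / 4483454976000 = 51090942171709440000 / 4483454976000 = 11395440.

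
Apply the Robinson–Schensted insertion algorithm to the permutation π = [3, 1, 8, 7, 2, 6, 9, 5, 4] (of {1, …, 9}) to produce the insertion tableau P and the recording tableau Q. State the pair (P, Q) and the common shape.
P = [1, 2, 4, 9] / [3, 5] / [6] / [7] / [8];  Q = [1, 3, 6, 7] / [2, 4] / [5] / [8] / [9];  common shape = (4, 2, 1, 1, 1)

Row-insert the values π_1, π_2, … into P one at a time, bumping the leftmost entry strictly greater than the inserted value down to the next row. The recording tableau Q records, in position (i, j), the step at which that cell was added to P.
  Insert 3 (step 1): P = [3];  Q = [1]
  Insert 1 (step 2): P = [1] / [3];  Q = [1] / [2]
  Insert 8 (step 3): P = [1, 8] / [3];  Q = [1, 3] / [2]
  Insert 7 (step 4): P = [1, 7] / [3, 8];  Q = [1, 3] / [2, 4]
  Insert 2 (step 5): P = [1, 2] / [3, 7] / [8];  Q = [1, 3] / [2, 4] / [5]
  Insert 6 (step 6): P = [1, 2, 6] / [3, 7] / [8];  Q = [1, 3, 6] / [2, 4] / [5]
  Insert 9 (step 7): P = [1, 2, 6, 9] / [3, 7] / [8];  Q = [1, 3, 6, 7] / [2, 4] / [5]
  Insert 5 (step 8): P = [1, 2, 5, 9] / [3, 6] / [7] / [8];  Q = [1, 3, 6, 7] / [2, 4] / [5] / [8]
  Insert 4 (step 9): P = [1, 2, 4, 9] / [3, 5] / [6] / [7] / [8];  Q = [1, 3, 6, 7] / [2, 4] / [5] / [8] / [9]
Final shape: (4, 2, 1, 1, 1).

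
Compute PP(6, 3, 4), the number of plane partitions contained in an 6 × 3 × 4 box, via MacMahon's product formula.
PP(6, 3, 4) = 457380

Evaluate the triple product over i = 1..6, j = 1..3, k = 1..4. The factors are (2/1) · (3/2) · (4/3) · (5/4) · (3/2) · (4/3) · (5/4) · (6/5) · … (72 factors total). The numerators and denominators telescope so the product is an integer; carrying out the multiplication exactly gives PP(6, 3, 4) = 457380.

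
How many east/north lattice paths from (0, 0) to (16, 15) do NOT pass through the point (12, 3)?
Number of paths = 299712095

Total paths from (0, 0) to (16, 15): C(31, 16) = 300540195. Paths through (12, 3): (paths (0, 0) → (12, 3)) × (paths (12, 3) → (16, 15)) = C(15, 12) · C(16, 4) = 455 · 1820 = 828100. Avoidance count = 300540195 − 828100 = 299712095.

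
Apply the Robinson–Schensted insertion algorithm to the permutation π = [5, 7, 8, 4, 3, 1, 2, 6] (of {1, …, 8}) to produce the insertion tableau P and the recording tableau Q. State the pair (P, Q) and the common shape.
P = [1, 2, 6] / [3, 7, 8] / [4] / [5];  Q = [1, 2, 3] / [4, 7, 8] / [5] / [6];  common shape = (3, 3, 1, 1)

Row-insert the values π_1, π_2, … into P one at a time, bumping the leftmost entry strictly greater than the inserted value down to the next row. The recording tableau Q records, in position (i, j), the step at which that cell was added to P.
  Insert 5 (step 1): P = [5];  Q = [1]
  Insert 7 (step 2): P = [5, 7];  Q = [1, 2]
  Insert 8 (step 3): P = [5, 7, 8];  Q = [1, 2, 3]
  Insert 4 (step 4): P = [4, 7, 8] / [5];  Q = [1, 2, 3] / [4]
  Insert 3 (step 5): P = [3, 7, 8] / [4] / [5];  Q = [1, 2, 3] / [4] / [5]
  Insert 1 (step 6): P = [1, 7, 8] / [3] / [4] / [5];  Q = [1, 2, 3] / [4] / [5] / [6]
  Insert 2 (step 7): P = [1, 2, 8] / [3, 7] / [4] / [5];  Q = [1, 2, 3] / [4, 7] / [5] / [6]
  Insert 6 (step 8): P = [1, 2, 6] / [3, 7, 8] / [4] / [5];  Q = [1, 2, 3] / [4, 7, 8] / [5] / [6]
Final shape: (3, 3, 1, 1).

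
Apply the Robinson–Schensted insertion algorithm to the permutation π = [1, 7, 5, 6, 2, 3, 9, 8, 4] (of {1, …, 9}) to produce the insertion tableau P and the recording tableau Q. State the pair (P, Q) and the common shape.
P = [1, 2, 3, 4] / [5, 6, 8] / [7, 9];  Q = [1, 2, 4, 7] / [3, 6, 8] / [5, 9];  common shape = (4, 3, 2)

Row-insert the values π_1, π_2, … into P one at a time, bumping the leftmost entry strictly greater than the inserted value down to the next row. The recording tableau Q records, in position (i, j), the step at which that cell was added to P.
  Insert 1 (step 1): P = [1];  Q = [1]
  Insert 7 (step 2): P = [1, 7];  Q = [1, 2]
  Insert 5 (step 3): P = [1, 5] / [7];  Q = [1, 2] / [3]
  Insert 6 (step 4): P = [1, 5, 6] / [7];  Q = [1, 2, 4] / [3]
  Insert 2 (step 5): P = [1, 2, 6] / [5] / [7];  Q = [1, 2, 4] / [3] / [5]
  Insert 3 (step 6): P = [1, 2, 3] / [5, 6] / [7];  Q = [1, 2, 4] / [3, 6] / [5]
  Insert 9 (step 7): P = [1, 2, 3, 9] / [5, 6] / [7];  Q = [1, 2, 4, 7] / [3, 6] / [5]
  Insert 8 (step 8): P = [1, 2, 3, 8] / [5, 6, 9] / [7];  Q = [1, 2, 4, 7] / [3, 6, 8] / [5]
  Insert 4 (step 9): P = [1, 2, 3, 4] / [5, 6, 8] / [7, 9];  Q = [1, 2, 4, 7] / [3, 6, 8] / [5, 9]
Final shape: (4, 3, 2).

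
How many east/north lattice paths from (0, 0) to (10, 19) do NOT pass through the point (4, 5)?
Number of paths = 15146250

Total paths from (0, 0) to (10, 19): C(29, 10) = 20030010. Paths through (4, 5): (paths (0, 0) → (4, 5)) × (paths (4, 5) → (10, 19)) = C(9, 4) · C(20, 6) = 126 · 38760 = 4883760. Avoidance count = 20030010 − 4883760 = 15146250.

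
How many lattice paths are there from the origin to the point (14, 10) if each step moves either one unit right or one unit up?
Number of paths = 1961256

A monotone lattice path from (0, 0) to (14, 10) consists of 14 east steps and 10 north steps in some order, so it is determined by which 14 of the 24 steps are east. The count is C(24, 14) = 1961256.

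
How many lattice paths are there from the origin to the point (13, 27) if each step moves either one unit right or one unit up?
Number of paths = 12033222880

A monotone lattice path from (0, 0) to (13, 27) consists of 13 east steps and 27 north steps in some order, so it is determined by which 13 of the 40 steps are east. The count is C(40, 13) = 12033222880.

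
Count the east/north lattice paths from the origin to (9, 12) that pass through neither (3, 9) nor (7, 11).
Number of paths = 189878

Inclusion–exclusion. Total paths: C(21, 9) = 293930. Through P₁: C(12, 3)·C(9, 6) = 18480. Through P₂: C(18, 7)·C(3, 2) = 95472. Since P₁ is strictly southwest of P₂, a monotone path through both must visit P₁ then P₂; paths through both = C(12, 3)·C(6, 4)·C(3, 2) = 9900. Avoid both = 293930 − 18480 − 95472 + 9900 = 189878.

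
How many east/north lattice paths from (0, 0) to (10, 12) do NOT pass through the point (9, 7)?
Number of paths = 578006

Total paths from (0, 0) to (10, 12): C(22, 10) = 646646. Paths through (9, 7): (paths (0, 0) → (9, 7)) × (paths (9, 7) → (10, 12)) = C(16, 9) · C(6, 1) = 11440 · 6 = 68640. Avoidance count = 646646 − 68640 = 578006.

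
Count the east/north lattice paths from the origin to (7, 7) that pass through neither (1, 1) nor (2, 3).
Number of paths = 1080

Inclusion–exclusion. Total paths: C(14, 7) = 3432. Through P₁: C(2, 1)·C(12, 6) = 1848. Through P₂: C(5, 2)·C(9, 5) = 1260. Since P₁ is strictly southwest of P₂, a monotone path through both must visit P₁ then P₂; paths through both = C(2, 1)·C(3, 1)·C(9, 5) = 756. Avoid both = 3432 − 1848 − 1260 + 756 = 1080.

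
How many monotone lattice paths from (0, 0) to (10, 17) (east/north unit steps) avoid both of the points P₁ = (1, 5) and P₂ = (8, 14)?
Number of paths = 4161405

Inclusion–exclusion. Total paths: C(27, 10) = 8436285. Through P₁: C(6, 1)·C(21, 9) = 1763580. Through P₂: C(22, 8)·C(5, 2) = 3197700. Since P₁ is strictly southwest of P₂, a monotone path through both must visit P₁ then P₂; paths through both = C(6, 1)·C(16, 7)·C(5, 2) = 686400. Avoid both = 8436285 − 1763580 − 3197700 + 686400 = 4161405.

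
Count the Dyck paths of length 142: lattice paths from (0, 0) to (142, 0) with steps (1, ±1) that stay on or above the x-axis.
C_71 = 5175569924646105559418940193995065716350

These Dyck paths are counted by the Catalan number C_n = (1/(n + 1)) · C(2n, n). For n = 71: C_71 = (1/72) · C(142, 71) = 372641034574519600278163693967644731577200/72 = 5175569924646105559418940193995065716350.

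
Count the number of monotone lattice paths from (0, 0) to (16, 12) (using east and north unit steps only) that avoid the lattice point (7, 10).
Number of paths = 29352115

Total paths from (0, 0) to (16, 12): C(28, 16) = 30421755. Paths through (7, 10): (paths (0, 0) → (7, 10)) × (paths (7, 10) → (16, 12)) = C(17, 7) · C(11, 9) = 19448 · 55 = 1069640. Avoidance count = 30421755 − 1069640 = 29352115.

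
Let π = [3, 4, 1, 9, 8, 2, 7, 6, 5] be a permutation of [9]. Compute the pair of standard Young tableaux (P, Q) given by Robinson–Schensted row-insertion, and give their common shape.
P = [1, 2, 5] / [3, 4, 6] / [7] / [8] / [9];  Q = [1, 2, 4] / [3, 5, 7] / [6] / [8] / [9];  common shape = (3, 3, 1, 1, 1)

Row-insert the values π_1, π_2, … into P one at a time, bumping the leftmost entry strictly greater than the inserted value down to the next row. The recording tableau Q records, in position (i, j), the step at which that cell was added to P.
  Insert 3 (step 1): P = [3];  Q = [1]
  Insert 4 (step 2): P = [3, 4];  Q = [1, 2]
  Insert 1 (step 3): P = [1, 4] / [3];  Q = [1, 2] / [3]
  Insert 9 (step 4): P = [1, 4, 9] / [3];  Q = [1, 2, 4] / [3]
  Insert 8 (step 5): P = [1, 4, 8] / [3, 9];  Q = [1, 2, 4] / [3, 5]
  Insert 2 (step 6): P = [1, 2, 8] / [3, 4] / [9];  Q = [1, 2, 4] / [3, 5] / [6]
  Insert 7 (step 7): P = [1, 2, 7] / [3, 4, 8] / [9];  Q = [1, 2, 4] / [3, 5, 7] / [6]
  Insert 6 (step 8): P = [1, 2, 6] / [3, 4, 7] / [8] / [9];  Q = [1, 2, 4] / [3, 5, 7] / [6] / [8]
  Insert 5 (step 9): P = [1, 2, 5] / [3, 4, 6] / [7] / [8] / [9];  Q = [1, 2, 4] / [3, 5, 7] / [6] / [8] / [9]
Final shape: (3, 3, 1, 1, 1).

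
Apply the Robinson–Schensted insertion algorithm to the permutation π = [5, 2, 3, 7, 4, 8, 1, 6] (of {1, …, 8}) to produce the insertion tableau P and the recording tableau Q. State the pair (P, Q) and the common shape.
P = [1, 3, 4, 6] / [2, 7, 8] / [5];  Q = [1, 3, 4, 6] / [2, 5, 8] / [7];  common shape = (4, 3, 1)

Row-insert the values π_1, π_2, … into P one at a time, bumping the leftmost entry strictly greater than the inserted value down to the next row. The recording tableau Q records, in position (i, j), the step at which that cell was added to P.
  Insert 5 (step 1): P = [5];  Q = [1]
  Insert 2 (step 2): P = [2] / [5];  Q = [1] / [2]
  Insert 3 (step 3): P = [2, 3] / [5];  Q = [1, 3] / [2]
  Insert 7 (step 4): P = [2, 3, 7] / [5];  Q = [1, 3, 4] / [2]
  Insert 4 (step 5): P = [2, 3, 4] / [5, 7];  Q = [1, 3, 4] / [2, 5]
  Insert 8 (step 6): P = [2, 3, 4, 8] / [5, 7];  Q = [1, 3, 4, 6] / [2, 5]
  Insert 1 (step 7): P = [1, 3, 4, 8] / [2, 7] / [5];  Q = [1, 3, 4, 6] / [2, 5] / [7]
  Insert 6 (step 8): P = [1, 3, 4, 6] / [2, 7, 8] / [5];  Q = [1, 3, 4, 6] / [2, 5, 8] / [7]
Final shape: (4, 3, 1).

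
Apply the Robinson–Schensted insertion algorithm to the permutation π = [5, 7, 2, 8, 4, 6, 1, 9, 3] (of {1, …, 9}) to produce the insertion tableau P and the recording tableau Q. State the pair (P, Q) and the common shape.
P = [1, 3, 6, 9] / [2, 4, 8] / [5, 7];  Q = [1, 2, 4, 8] / [3, 5, 6] / [7, 9];  common shape = (4, 3, 2)

Row-insert the values π_1, π_2, … into P one at a time, bumping the leftmost entry strictly greater than the inserted value down to the next row. The recording tableau Q records, in position (i, j), the step at which that cell was added to P.
  Insert 5 (step 1): P = [5];  Q = [1]
  Insert 7 (step 2): P = [5, 7];  Q = [1, 2]
  Insert 2 (step 3): P = [2, 7] / [5];  Q = [1, 2] / [3]
  Insert 8 (step 4): P = [2, 7, 8] / [5];  Q = [1, 2, 4] / [3]
  Insert 4 (step 5): P = [2, 4, 8] / [5, 7];  Q = [1, 2, 4] / [3, 5]
  Insert 6 (step 6): P = [2, 4, 6] / [5, 7, 8];  Q = [1, 2, 4] / [3, 5, 6]
  Insert 1 (step 7): P = [1, 4, 6] / [2, 7, 8] / [5];  Q = [1, 2, 4] / [3, 5, 6] / [7]
  Insert 9 (step 8): P = [1, 4, 6, 9] / [2, 7, 8] / [5];  Q = [1, 2, 4, 8] / [3, 5, 6] / [7]
  Insert 3 (step 9): P = [1, 3, 6, 9] / [2, 4, 8] / [5, 7];  Q = [1, 2, 4, 8] / [3, 5, 6] / [7, 9]
Final shape: (4, 3, 2).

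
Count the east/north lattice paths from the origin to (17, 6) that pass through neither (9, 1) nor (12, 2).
Number of paths = 81651

Inclusion–exclusion. Total paths: C(23, 17) = 100947. Through P₁: C(10, 9)·C(13, 8) = 12870. Through P₂: C(14, 12)·C(9, 5) = 11466. Since P₁ is strictly southwest of P₂, a monotone path through both must visit P₁ then P₂; paths through both = C(10, 9)·C(4, 3)·C(9, 5) = 5040. Avoid both = 100947 − 12870 − 11466 + 5040 = 81651.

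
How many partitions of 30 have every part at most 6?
p(30, parts ≤ 6) = 1206

Use the recurrence p(n, m) = p(n, m−1) + p(n−m, m): either the largest part is < m (count p(n, m−1)) or the largest part is exactly m (remove one copy of m, count p(n−m, m)). With p(0, ·) = 1 this gives p(30, parts ≤ 6) = 1206. (By conjugating Young diagrams, this also counts partitions of 30 into at most 6 parts.)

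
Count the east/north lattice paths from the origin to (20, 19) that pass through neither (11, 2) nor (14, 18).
Number of paths = 65380029384

Inclusion–exclusion. Total paths: C(39, 20) = 68923264410. Through P₁: C(13, 11)·C(26, 9) = 243714900. Through P₂: C(32, 14)·C(7, 6) = 3300049200. Since P₁ is strictly southwest of P₂, a monotone path through both must visit P₁ then P₂; paths through both = C(13, 11)·C(19, 3)·C(7, 6) = 529074. Avoid both = 68923264410 − 243714900 − 3300049200 + 529074 = 65380029384.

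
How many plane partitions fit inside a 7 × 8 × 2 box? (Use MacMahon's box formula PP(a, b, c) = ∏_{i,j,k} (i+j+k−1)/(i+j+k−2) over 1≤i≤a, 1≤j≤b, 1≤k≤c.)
PP(7, 8, 2) = 9202050

Evaluate the triple product over i = 1..7, j = 1..8, k = 1..2. The factors are (2/1) · (3/2) · (3/2) · (4/3) · (4/3) · (5/4) · (5/4) · (6/5) · … (112 factors total). The numerators and denominators telescope so the product is an integer; carrying out the multiplication exactly gives PP(7, 8, 2) = 9202050.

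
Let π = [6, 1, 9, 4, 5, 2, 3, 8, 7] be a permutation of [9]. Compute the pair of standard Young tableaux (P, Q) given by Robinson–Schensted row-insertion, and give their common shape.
P = [1, 2, 3, 7] / [4, 5, 8] / [6, 9];  Q = [1, 3, 5, 8] / [2, 4, 9] / [6, 7];  common shape = (4, 3, 2)

Row-insert the values π_1, π_2, … into P one at a time, bumping the leftmost entry strictly greater than the inserted value down to the next row. The recording tableau Q records, in position (i, j), the step at which that cell was added to P.
  Insert 6 (step 1): P = [6];  Q = [1]
  Insert 1 (step 2): P = [1] / [6];  Q = [1] / [2]
  Insert 9 (step 3): P = [1, 9] / [6];  Q = [1, 3] / [2]
  Insert 4 (step 4): P = [1, 4] / [6, 9];  Q = [1, 3] / [2, 4]
  Insert 5 (step 5): P = [1, 4, 5] / [6, 9];  Q = [1, 3, 5] / [2, 4]
  Insert 2 (step 6): P = [1, 2, 5] / [4, 9] / [6];  Q = [1, 3, 5] / [2, 4] / [6]
  Insert 3 (step 7): P = [1, 2, 3] / [4, 5] / [6, 9];  Q = [1, 3, 5] / [2, 4] / [6, 7]
  Insert 8 (step 8): P = [1, 2, 3, 8] / [4, 5] / [6, 9];  Q = [1, 3, 5, 8] / [2, 4] / [6, 7]
  Insert 7 (step 9): P = [1, 2, 3, 7] / [4, 5, 8] / [6, 9];  Q = [1, 3, 5, 8] / [2, 4, 9] / [6, 7]
Final shape: (4, 3, 2).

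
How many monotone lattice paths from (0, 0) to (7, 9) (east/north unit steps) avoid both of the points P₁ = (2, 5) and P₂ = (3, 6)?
Number of paths = 7324

Inclusion–exclusion. Total paths: C(16, 7) = 11440. Through P₁: C(7, 2)·C(9, 5) = 2646. Through P₂: C(9, 3)·C(7, 4) = 2940. Since P₁ is strictly southwest of P₂, a monotone path through both must visit P₁ then P₂; paths through both = C(7, 2)·C(2, 1)·C(7, 4) = 1470. Avoid both = 11440 − 2646 − 2940 + 1470 = 7324.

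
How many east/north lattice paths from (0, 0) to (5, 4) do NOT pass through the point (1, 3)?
Number of paths = 106

Total paths from (0, 0) to (5, 4): C(9, 5) = 126. Paths through (1, 3): (paths (0, 0) → (1, 3)) × (paths (1, 3) → (5, 4)) = C(4, 1) · C(5, 4) = 4 · 5 = 20. Avoidance count = 126 − 20 = 106.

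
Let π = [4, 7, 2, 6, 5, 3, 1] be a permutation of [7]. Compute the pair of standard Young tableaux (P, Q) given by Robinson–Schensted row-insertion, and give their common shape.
P = [1, 3] / [2, 5] / [4] / [6] / [7];  Q = [1, 2] / [3, 4] / [5] / [6] / [7];  common shape = (2, 2, 1, 1, 1)

Row-insert the values π_1, π_2, … into P one at a time, bumping the leftmost entry strictly greater than the inserted value down to the next row. The recording tableau Q records, in position (i, j), the step at which that cell was added to P.
  Insert 4 (step 1): P = [4];  Q = [1]
  Insert 7 (step 2): P = [4, 7];  Q = [1, 2]
  Insert 2 (step 3): P = [2, 7] / [4];  Q = [1, 2] / [3]
  Insert 6 (step 4): P = [2, 6] / [4, 7];  Q = [1, 2] / [3, 4]
  Insert 5 (step 5): P = [2, 5] / [4, 6] / [7];  Q = [1, 2] / [3, 4] / [5]
  Insert 3 (step 6): P = [2, 3] / [4, 5] / [6] / [7];  Q = [1, 2] / [3, 4] / [5] / [6]
  Insert 1 (step 7): P = [1, 3] / [2, 5] / [4] / [6] / [7];  Q = [1, 2] / [3, 4] / [5] / [6] / [7]
Final shape: (2, 2, 1, 1, 1).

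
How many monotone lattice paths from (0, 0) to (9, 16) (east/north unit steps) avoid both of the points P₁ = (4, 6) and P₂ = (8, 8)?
Number of paths = 1324865

Inclusion–exclusion. Total paths: C(25, 9) = 2042975. Through P₁: C(10, 4)·C(15, 5) = 630630. Through P₂: C(16, 8)·C(9, 1) = 115830. Since P₁ is strictly southwest of P₂, a monotone path through both must visit P₁ then P₂; paths through both = C(10, 4)·C(6, 4)·C(9, 1) = 28350. Avoid both = 2042975 − 630630 − 115830 + 28350 = 1324865.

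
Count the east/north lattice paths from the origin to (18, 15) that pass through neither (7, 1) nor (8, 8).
Number of paths = 752448032

Inclusion–exclusion. Total paths: C(33, 18) = 1037158320. Through P₁: C(8, 7)·C(25, 11) = 35659200. Through P₂: C(16, 8)·C(17, 10) = 250295760. Since P₁ is strictly southwest of P₂, a monotone path through both must visit P₁ then P₂; paths through both = C(8, 7)·C(8, 1)·C(17, 10) = 1244672. Avoid both = 1037158320 − 35659200 − 250295760 + 1244672 = 752448032.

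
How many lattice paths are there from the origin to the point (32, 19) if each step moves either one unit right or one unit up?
Number of paths = 48459472266975

A monotone lattice path from (0, 0) to (32, 19) consists of 32 east steps and 19 north steps in some order, so it is determined by which 32 of the 51 steps are east. The count is C(51, 32) = 48459472266975.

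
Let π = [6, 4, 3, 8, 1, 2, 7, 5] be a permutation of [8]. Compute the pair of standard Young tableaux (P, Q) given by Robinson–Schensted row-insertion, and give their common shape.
P = [1, 2, 5] / [3, 7] / [4, 8] / [6];  Q = [1, 4, 7] / [2, 6] / [3, 8] / [5];  common shape = (3, 2, 2, 1)

Row-insert the values π_1, π_2, … into P one at a time, bumping the leftmost entry strictly greater than the inserted value down to the next row. The recording tableau Q records, in position (i, j), the step at which that cell was added to P.
  Insert 6 (step 1): P = [6];  Q = [1]
  Insert 4 (step 2): P = [4] / [6];  Q = [1] / [2]
  Insert 3 (step 3): P = [3] / [4] / [6];  Q = [1] / [2] / [3]
  Insert 8 (step 4): P = [3, 8] / [4] / [6];  Q = [1, 4] / [2] / [3]
  Insert 1 (step 5): P = [1, 8] / [3] / [4] / [6];  Q = [1, 4] / [2] / [3] / [5]
  Insert 2 (step 6): P = [1, 2] / [3, 8] / [4] / [6];  Q = [1, 4] / [2, 6] / [3] / [5]
  Insert 7 (step 7): P = [1, 2, 7] / [3, 8] / [4] / [6];  Q = [1, 4, 7] / [2, 6] / [3] / [5]
  Insert 5 (step 8): P = [1, 2, 5] / [3, 7] / [4, 8] / [6];  Q = [1, 4, 7] / [2, 6] / [3, 8] / [5]
Final shape: (3, 2, 2, 1).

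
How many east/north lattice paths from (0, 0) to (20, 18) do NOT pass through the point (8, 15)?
Number of paths = 33354907740

Total paths from (0, 0) to (20, 18): C(38, 20) = 33578000610. Paths through (8, 15): (paths (0, 0) → (8, 15)) × (paths (8, 15) → (20, 18)) = C(23, 8) · C(15, 12) = 490314 · 455 = 223092870. Avoidance count = 33578000610 − 223092870 = 33354907740.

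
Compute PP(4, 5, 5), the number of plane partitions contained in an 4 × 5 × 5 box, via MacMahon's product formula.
PP(4, 5, 5) = 16818516

Evaluate the triple product over i = 1..4, j = 1..5, k = 1..5. The factors are (2/1) · (3/2) · (4/3) · (5/4) · (6/5) · (3/2) · (4/3) · (5/4) · … (100 factors total). The numerators and denominators telescope so the product is an integer; carrying out the multiplication exactly gives PP(4, 5, 5) = 16818516.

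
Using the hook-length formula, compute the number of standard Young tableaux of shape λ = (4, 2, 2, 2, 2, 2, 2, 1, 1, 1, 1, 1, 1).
# SYT of shape (4, 2, 2, 2, 2, 2, 2, 1, 1, 1, 1, 1, 1) = 6093395

Hook-length formula: f^λ = n! / Π hook(c), product over all cells c of the Young diagram. For λ = (4, 2, 2, 2, 2, 2, 2, 1, 1, 1, 1, 1, 1), n = 22 boxes. Hook lengths by row (left-to-right, top-to-bottom): [16, 9, 2, 1]; [13, 6]; [12, 5]; [11, 4]; [10, 3]; [9, 2]; [8, 1]; [6]; [5]; [4]; [3]; [2]; [1]. Product of hooks = 184462147584000. So f^λ = 22! / 184462147584000 = 1124000727777607680000 / 184462147584000 = 6093395.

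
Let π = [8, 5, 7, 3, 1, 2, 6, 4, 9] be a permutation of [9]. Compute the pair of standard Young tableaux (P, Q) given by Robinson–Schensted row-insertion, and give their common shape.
P = [1, 2, 4, 9] / [3, 6] / [5, 7] / [8];  Q = [1, 3, 7, 9] / [2, 6] / [4, 8] / [5];  common shape = (4, 2, 2, 1)

Row-insert the values π_1, π_2, … into P one at a time, bumping the leftmost entry strictly greater than the inserted value down to the next row. The recording tableau Q records, in position (i, j), the step at which that cell was added to P.
  Insert 8 (step 1): P = [8];  Q = [1]
  Insert 5 (step 2): P = [5] / [8];  Q = [1] / [2]
  Insert 7 (step 3): P = [5, 7] / [8];  Q = [1, 3] / [2]
  Insert 3 (step 4): P = [3, 7] / [5] / [8];  Q = [1, 3] / [2] / [4]
  Insert 1 (step 5): P = [1, 7] / [3] / [5] / [8];  Q = [1, 3] / [2] / [4] / [5]
  Insert 2 (step 6): P = [1, 2] / [3, 7] / [5] / [8];  Q = [1, 3] / [2, 6] / [4] / [5]
  Insert 6 (step 7): P = [1, 2, 6] / [3, 7] / [5] / [8];  Q = [1, 3, 7] / [2, 6] / [4] / [5]
  Insert 4 (step 8): P = [1, 2, 4] / [3, 6] / [5, 7] / [8];  Q = [1, 3, 7] / [2, 6] / [4, 8] / [5]
  Insert 9 (step 9): P = [1, 2, 4, 9] / [3, 6] / [5, 7] / [8];  Q = [1, 3, 7, 9] / [2, 6] / [4, 8] / [5]
Final shape: (4, 2, 2, 1).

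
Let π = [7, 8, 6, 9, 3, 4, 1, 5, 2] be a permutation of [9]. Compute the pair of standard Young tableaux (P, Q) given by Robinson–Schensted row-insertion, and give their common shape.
P = [1, 2, 5] / [3, 4, 9] / [6, 8] / [7];  Q = [1, 2, 4] / [3, 6, 8] / [5, 9] / [7];  common shape = (3, 3, 2, 1)

Row-insert the values π_1, π_2, … into P one at a time, bumping the leftmost entry strictly greater than the inserted value down to the next row. The recording tableau Q records, in position (i, j), the step at which that cell was added to P.
  Insert 7 (step 1): P = [7];  Q = [1]
  Insert 8 (step 2): P = [7, 8];  Q = [1, 2]
  Insert 6 (step 3): P = [6, 8] / [7];  Q = [1, 2] / [3]
  Insert 9 (step 4): P = [6, 8, 9] / [7];  Q = [1, 2, 4] / [3]
  Insert 3 (step 5): P = [3, 8, 9] / [6] / [7];  Q = [1, 2, 4] / [3] / [5]
  Insert 4 (step 6): P = [3, 4, 9] / [6, 8] / [7];  Q = [1, 2, 4] / [3, 6] / [5]
  Insert 1 (step 7): P = [1, 4, 9] / [3, 8] / [6] / [7];  Q = [1, 2, 4] / [3, 6] / [5] / [7]
  Insert 5 (step 8): P = [1, 4, 5] / [3, 8, 9] / [6] / [7];  Q = [1, 2, 4] / [3, 6, 8] / [5] / [7]
  Insert 2 (step 9): P = [1, 2, 5] / [3, 4, 9] / [6, 8] / [7];  Q = [1, 2, 4] / [3, 6, 8] / [5, 9] / [7]
Final shape: (3, 3, 2, 1).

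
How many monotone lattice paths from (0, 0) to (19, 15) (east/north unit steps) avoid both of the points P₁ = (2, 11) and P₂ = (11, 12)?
Number of paths = 1632536520

Inclusion–exclusion. Total paths: C(34, 19) = 1855967520. Through P₁: C(13, 2)·C(21, 17) = 466830. Through P₂: C(23, 11)·C(11, 8) = 223092870. Since P₁ is strictly southwest of P₂, a monotone path through both must visit P₁ then P₂; paths through both = C(13, 2)·C(10, 9)·C(11, 8) = 128700. Avoid both = 1855967520 − 466830 − 223092870 + 128700 = 1632536520.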